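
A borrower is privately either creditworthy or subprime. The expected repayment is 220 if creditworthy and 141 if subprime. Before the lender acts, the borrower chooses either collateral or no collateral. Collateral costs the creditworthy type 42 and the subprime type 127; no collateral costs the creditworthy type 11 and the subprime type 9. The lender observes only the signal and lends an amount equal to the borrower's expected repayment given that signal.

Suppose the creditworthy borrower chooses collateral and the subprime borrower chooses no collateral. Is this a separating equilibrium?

Yes

If types separate, collateral earns payment 220 and no collateral earns 141.
Creditworthy: collateral gives 220 − 42 = 178; no collateral gives 141 − 11 = 130. No deviation. ✓
Subprime: no collateral gives 141 − 9 = 132; collateral gives 220 − 127 = 93. No deviation. ✓
Neither type gains from mimicking the other.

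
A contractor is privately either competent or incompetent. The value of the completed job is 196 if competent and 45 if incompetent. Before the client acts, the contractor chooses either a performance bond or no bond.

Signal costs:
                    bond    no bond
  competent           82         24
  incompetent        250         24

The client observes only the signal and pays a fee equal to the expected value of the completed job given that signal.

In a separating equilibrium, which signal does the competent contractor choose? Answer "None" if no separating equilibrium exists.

bond

Try competent → bond, incompetent → no bond:
  If types separate, bond earns payment 196 and no bond earns 45.
  Competent: bond gives 196 − 82 = 114; no bond gives 45 − 24 = 21. No deviation. ✓
  Incompetent: no bond gives 45 − 24 = 21; bond gives 196 − 250 = -54. No deviation. ✓
Both hold — the competent type sends bond.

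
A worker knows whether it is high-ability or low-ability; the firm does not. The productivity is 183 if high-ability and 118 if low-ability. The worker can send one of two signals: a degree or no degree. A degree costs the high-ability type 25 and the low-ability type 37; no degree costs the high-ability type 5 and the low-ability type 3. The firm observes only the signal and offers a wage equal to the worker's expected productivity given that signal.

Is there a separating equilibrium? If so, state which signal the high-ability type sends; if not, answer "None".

Try high-ability → degree, low-ability → no degree:
  If types separate, degree earns payment 183 and no degree earns 118.
  High-ability: degree gives 183 − 25 = 158; no degree gives 118 − 5 = 113. No deviation. ✓
  Low-ability: no degree gives 118 − 3 = 115; degree gives 183 − 37 = 146. Would deviate. ✗
Try high-ability → no degree, low-ability → degree:
  If types separate, no degree earns payment 183 and degree earns 118.
  High-ability: no degree gives 183 − 5 = 178; degree gives 118 − 25 = 93. No deviation. ✓
  Low-ability: degree gives 118 − 37 = 81; no degree gives 183 − 3 = 180. Would deviate. ✗
Neither assignment is incentive-compatible.

None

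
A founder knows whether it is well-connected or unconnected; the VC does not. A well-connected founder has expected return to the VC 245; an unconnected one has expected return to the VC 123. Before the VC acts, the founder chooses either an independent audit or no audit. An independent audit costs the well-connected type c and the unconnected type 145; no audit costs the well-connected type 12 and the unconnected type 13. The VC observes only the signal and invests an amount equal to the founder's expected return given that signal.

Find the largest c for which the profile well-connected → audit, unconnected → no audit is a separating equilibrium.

Under separation: audit → well-connected (pays 245); no audit → unconnected (pays 123).
Unconnected: 123 − 13 = 110 ≥ 245 − 145 = 100. Holds regardless of c. ✓
Well-connected: 245 − c ≥ 123 − 12, so c ≤ 245 − 111 = 134.

134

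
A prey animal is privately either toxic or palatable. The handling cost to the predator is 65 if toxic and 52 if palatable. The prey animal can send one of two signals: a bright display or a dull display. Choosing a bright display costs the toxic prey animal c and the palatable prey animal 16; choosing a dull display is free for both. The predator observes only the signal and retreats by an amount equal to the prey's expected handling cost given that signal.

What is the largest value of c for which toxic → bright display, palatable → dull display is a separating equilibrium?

13

Under separation: bright display → toxic (pays 65); dull display → palatable (pays 52).
Palatable: 52 − 0 = 52 ≥ 65 − 16 = 49. Holds regardless of c. ✓
Toxic: 65 − c ≥ 52 − 0, so c ≤ 65 − 52 = 13.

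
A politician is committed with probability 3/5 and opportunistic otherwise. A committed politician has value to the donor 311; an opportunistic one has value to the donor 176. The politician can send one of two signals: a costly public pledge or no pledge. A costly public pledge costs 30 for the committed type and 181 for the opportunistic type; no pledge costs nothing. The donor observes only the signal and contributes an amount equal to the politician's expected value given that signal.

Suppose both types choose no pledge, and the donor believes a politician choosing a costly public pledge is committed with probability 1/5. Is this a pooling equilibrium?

On the equilibrium path (no pledge) the donor holds the prior 3/5 and pays 3/5·311 + 2/5·176 = 257. Off-path (pledge) belief 1/5 gives 1/5·311 + 4/5·176 = 203.
Committed: no pledge gives 257 − 0 = 257; pledge gives 203 − 30 = 173. Stays. ✓
Opportunistic: no pledge gives 257 − 0 = 257; pledge gives 203 − 181 = 22. Stays. ✓
Beliefs are Bayes-consistent on-path and both types best-respond.

Yes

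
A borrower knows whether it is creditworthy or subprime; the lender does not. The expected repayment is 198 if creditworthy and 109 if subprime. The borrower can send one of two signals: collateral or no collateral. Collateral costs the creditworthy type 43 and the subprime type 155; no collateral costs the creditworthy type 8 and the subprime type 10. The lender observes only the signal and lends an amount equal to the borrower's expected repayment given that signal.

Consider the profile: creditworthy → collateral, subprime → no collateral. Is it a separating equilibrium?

Yes

If types separate, collateral earns payment 198 and no collateral earns 109.
Creditworthy: collateral gives 198 − 43 = 155; no collateral gives 109 − 8 = 101. No deviation. ✓
Subprime: no collateral gives 109 − 10 = 99; collateral gives 198 − 155 = 43. No deviation. ✓
Neither type gains from mimicking the other.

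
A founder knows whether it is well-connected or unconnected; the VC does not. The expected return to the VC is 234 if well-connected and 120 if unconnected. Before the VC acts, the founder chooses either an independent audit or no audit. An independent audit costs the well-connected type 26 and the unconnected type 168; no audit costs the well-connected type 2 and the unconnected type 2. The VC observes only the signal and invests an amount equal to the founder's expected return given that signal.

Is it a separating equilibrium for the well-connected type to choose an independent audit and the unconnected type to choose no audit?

Yes

If types separate, audit earns payment 234 and no audit earns 120.
Well-connected: audit gives 234 − 26 = 208; no audit gives 120 − 2 = 118. No deviation. ✓
Unconnected: no audit gives 120 − 2 = 118; audit gives 234 − 168 = 66. No deviation. ✓
Neither type gains from mimicking the other.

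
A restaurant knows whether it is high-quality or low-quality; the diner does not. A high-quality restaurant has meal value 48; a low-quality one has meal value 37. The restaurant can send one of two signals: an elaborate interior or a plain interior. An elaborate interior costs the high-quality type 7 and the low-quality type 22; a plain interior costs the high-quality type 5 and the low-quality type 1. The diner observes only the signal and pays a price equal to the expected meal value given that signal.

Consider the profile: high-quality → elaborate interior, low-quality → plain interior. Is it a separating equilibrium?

Yes

Under separation the diner infers type exactly: elaborate interior → high-quality (pays 48), plain interior → low-quality (pays 37).
High-quality: elaborate interior gives 48 − 7 = 41; plain interior gives 37 − 5 = 32. No deviation. ✓
Low-quality: plain interior gives 37 − 1 = 36; elaborate interior gives 48 − 22 = 26. No deviation. ✓
Neither type gains from mimicking the other.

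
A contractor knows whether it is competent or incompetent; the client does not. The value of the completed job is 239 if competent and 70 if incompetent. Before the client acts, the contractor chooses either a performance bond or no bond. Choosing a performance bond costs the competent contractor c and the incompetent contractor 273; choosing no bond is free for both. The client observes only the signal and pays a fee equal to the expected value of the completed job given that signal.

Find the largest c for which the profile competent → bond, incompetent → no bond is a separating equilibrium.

169

Under separation: bond → competent (pays 239); no bond → incompetent (pays 70).
Incompetent: 70 − 0 = 70 ≥ 239 − 273 = -34. Holds regardless of c. ✓
Competent: 239 − c ≥ 70 − 0, so c ≤ 239 − 70 = 169.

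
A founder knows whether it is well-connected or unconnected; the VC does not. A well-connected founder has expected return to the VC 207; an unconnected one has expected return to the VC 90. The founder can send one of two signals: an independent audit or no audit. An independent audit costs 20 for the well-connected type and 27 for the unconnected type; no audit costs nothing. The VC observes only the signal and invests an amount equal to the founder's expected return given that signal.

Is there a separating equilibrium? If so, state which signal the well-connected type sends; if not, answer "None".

None

Try well-connected → audit, unconnected → no audit:
  If types separate, audit earns payment 207 and no audit earns 90.
  Well-connected: audit gives 207 − 20 = 187; no audit gives 90 − 0 = 90. No deviation. ✓
  Unconnected: no audit gives 90 − 0 = 90; audit gives 207 − 27 = 180. Would deviate. ✗
Try well-connected → no audit, unconnected → audit:
  If types separate, no audit earns payment 207 and audit earns 90.
  Well-connected: no audit gives 207 − 0 = 207; audit gives 90 − 20 = 70. No deviation. ✓
  Unconnected: audit gives 90 − 27 = 63; no audit gives 207 − 0 = 207. Would deviate. ✗
Neither assignment is incentive-compatible.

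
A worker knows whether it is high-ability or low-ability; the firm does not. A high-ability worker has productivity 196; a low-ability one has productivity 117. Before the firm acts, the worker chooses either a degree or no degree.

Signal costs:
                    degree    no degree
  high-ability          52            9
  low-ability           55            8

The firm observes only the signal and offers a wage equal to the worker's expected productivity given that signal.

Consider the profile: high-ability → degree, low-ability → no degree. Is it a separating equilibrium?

If types separate, degree earns payment 196 and no degree earns 117.
High-ability: degree gives 196 − 52 = 144; no degree gives 117 − 9 = 108. No deviation. ✓
Low-ability: no degree gives 117 − 8 = 109; degree gives 196 − 55 = 141. Would deviate. ✗

No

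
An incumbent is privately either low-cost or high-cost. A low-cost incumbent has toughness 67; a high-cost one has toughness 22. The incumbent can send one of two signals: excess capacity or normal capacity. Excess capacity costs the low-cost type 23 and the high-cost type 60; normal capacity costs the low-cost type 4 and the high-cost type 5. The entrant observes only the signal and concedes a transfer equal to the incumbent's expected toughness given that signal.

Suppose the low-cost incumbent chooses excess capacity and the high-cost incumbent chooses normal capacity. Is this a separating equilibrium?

Under separation the entrant infers type exactly: excess capacity → low-cost (pays 67), normal capacity → high-cost (pays 22).
Low-cost: excess capacity gives 67 − 23 = 44; normal capacity gives 22 − 4 = 18. No deviation. ✓
High-cost: normal capacity gives 22 − 5 = 17; excess capacity gives 67 − 60 = 7. No deviation. ✓
Both incentive constraints hold.

Yes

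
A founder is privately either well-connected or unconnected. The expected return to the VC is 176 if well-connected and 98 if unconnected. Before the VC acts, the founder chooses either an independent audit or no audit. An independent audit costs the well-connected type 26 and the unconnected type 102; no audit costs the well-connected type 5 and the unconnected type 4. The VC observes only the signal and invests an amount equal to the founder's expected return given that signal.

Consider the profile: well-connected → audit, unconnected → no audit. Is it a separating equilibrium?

If types separate, audit earns payment 176 and no audit earns 98.
Well-connected: audit gives 176 − 26 = 150; no audit gives 98 − 5 = 93. No deviation. ✓
Unconnected: no audit gives 98 − 4 = 94; audit gives 176 − 102 = 74. No deviation. ✓
Neither type gains from mimicking the other.

Yes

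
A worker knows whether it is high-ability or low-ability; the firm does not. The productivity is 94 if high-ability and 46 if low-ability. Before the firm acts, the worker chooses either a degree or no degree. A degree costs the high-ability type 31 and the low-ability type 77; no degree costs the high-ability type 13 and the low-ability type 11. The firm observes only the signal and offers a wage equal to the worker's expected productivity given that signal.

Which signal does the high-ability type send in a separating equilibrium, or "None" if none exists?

degree

Try high-ability → degree, low-ability → no degree:
  If types separate, degree earns payment 94 and no degree earns 46.
  High-ability: degree gives 94 − 31 = 63; no degree gives 46 − 13 = 33. No deviation. ✓
  Low-ability: no degree gives 46 − 11 = 35; degree gives 94 − 77 = 17. No deviation. ✓
Both hold — the high-ability type sends degree.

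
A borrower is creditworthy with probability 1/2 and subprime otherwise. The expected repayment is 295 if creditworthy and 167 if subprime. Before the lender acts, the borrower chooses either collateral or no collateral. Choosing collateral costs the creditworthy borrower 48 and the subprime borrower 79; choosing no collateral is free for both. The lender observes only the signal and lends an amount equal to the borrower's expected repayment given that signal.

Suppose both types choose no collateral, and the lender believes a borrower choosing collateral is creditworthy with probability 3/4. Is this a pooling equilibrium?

On the equilibrium path (no collateral) the lender holds the prior 1/2 and pays 1/2·295 + 1/2·167 = 231. Off-path (collateral) belief 3/4 gives 3/4·295 + 1/4·167 = 263.
Creditworthy: no collateral gives 231 − 0 = 231; collateral gives 263 − 48 = 215. Stays. ✓
Subprime: no collateral gives 231 − 0 = 231; collateral gives 263 − 79 = 184. Stays. ✓
Beliefs are Bayes-consistent on-path and both types best-respond.

Yes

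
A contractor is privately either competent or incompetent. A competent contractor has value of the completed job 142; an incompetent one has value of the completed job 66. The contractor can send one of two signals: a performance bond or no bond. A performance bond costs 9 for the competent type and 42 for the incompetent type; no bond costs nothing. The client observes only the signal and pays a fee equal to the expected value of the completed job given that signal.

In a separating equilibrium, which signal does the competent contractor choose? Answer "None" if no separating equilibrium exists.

None

Try competent → bond, incompetent → no bond:
  Under separation the client infers type exactly: bond → competent (pays 142), no bond → incompetent (pays 66).
  Competent: bond gives 142 − 9 = 133; no bond gives 66 − 0 = 66. No deviation. ✓
  Incompetent: no bond gives 66 − 0 = 66; bond gives 142 − 42 = 100. Would deviate. ✗
Try competent → no bond, incompetent → bond:
  Under separation the client infers type exactly: no bond → competent (pays 142), bond → incompetent (pays 66).
  Competent: no bond gives 142 − 0 = 142; bond gives 66 − 9 = 57. No deviation. ✓
  Incompetent: bond gives 66 − 42 = 24; no bond gives 142 − 0 = 142. Would deviate. ✗
Neither assignment is incentive-compatible.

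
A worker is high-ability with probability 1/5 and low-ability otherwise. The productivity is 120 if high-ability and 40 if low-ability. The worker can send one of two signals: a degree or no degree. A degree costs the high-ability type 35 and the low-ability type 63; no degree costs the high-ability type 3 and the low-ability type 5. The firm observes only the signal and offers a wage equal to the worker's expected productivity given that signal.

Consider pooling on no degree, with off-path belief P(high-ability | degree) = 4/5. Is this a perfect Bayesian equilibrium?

On the equilibrium path (no degree) the firm holds the prior 1/5 and pays 1/5·120 + 4/5·40 = 56. Off-path (degree) belief 4/5 gives 4/5·120 + 1/5·40 = 104.
High-ability: no degree gives 56 − 3 = 53; degree gives 104 − 35 = 69. Deviates. ✗
Low-ability: no degree gives 56 − 5 = 51; degree gives 104 − 63 = 41. Stays. ✓

No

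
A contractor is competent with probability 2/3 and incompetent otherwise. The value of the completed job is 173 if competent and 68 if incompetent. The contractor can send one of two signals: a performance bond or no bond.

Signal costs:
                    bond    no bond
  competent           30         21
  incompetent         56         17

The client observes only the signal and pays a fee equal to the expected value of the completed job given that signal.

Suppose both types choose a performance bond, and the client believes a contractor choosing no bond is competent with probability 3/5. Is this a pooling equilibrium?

No

At the pooled signal (bond) the client holds the prior 2/3 and pays 2/3·173 + 1/3·68 = 138. Off-path (no bond) belief 3/5 gives 3/5·173 + 2/5·68 = 131.
Competent: bond gives 138 − 30 = 108; no bond gives 131 − 21 = 110. Deviates. ✗
Incompetent: bond gives 138 − 56 = 82; no bond gives 131 − 17 = 114. Deviates. ✗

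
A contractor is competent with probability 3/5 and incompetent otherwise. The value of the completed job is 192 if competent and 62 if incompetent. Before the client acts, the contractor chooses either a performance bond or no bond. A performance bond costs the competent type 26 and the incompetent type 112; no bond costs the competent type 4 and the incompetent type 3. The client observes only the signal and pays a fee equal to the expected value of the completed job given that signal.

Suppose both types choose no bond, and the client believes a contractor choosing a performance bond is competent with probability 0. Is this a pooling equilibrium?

Yes

At the pooled signal (no bond) the client holds the prior 3/5 and pays 3/5·192 + 2/5·62 = 140. Off-path (bond) belief 0 gives 0·192 + 1·62 = 62.
Competent: no bond gives 140 − 4 = 136; bond gives 62 − 26 = 36. Stays. ✓
Incompetent: no bond gives 140 − 3 = 137; bond gives 62 − 112 = -50. Stays. ✓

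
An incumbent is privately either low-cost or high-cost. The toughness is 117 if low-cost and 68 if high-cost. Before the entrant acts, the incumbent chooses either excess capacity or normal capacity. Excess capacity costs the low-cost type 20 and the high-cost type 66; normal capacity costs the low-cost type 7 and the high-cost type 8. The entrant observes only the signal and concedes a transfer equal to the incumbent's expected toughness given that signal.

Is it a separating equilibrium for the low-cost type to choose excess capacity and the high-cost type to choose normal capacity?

Yes

If types separate, excess capacity earns payment 117 and normal capacity earns 68.
Low-cost: excess capacity gives 117 − 20 = 97; normal capacity gives 68 − 7 = 61. No deviation. ✓
High-cost: normal capacity gives 68 − 8 = 60; excess capacity gives 117 − 66 = 51. No deviation. ✓
Neither type gains from mimicking the other.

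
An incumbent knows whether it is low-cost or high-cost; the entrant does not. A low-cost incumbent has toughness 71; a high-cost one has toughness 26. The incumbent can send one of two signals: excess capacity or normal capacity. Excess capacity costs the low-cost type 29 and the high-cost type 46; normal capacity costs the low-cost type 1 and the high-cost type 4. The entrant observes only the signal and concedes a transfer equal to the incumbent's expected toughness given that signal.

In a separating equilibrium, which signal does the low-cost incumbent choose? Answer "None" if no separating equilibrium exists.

None

Try low-cost → excess capacity, high-cost → normal capacity:
  If types separate, excess capacity earns payment 71 and normal capacity earns 26.
  Low-cost: excess capacity gives 71 − 29 = 42; normal capacity gives 26 − 1 = 25. No deviation. ✓
  High-cost: normal capacity gives 26 − 4 = 22; excess capacity gives 71 − 46 = 25. Would deviate. ✗
Try low-cost → normal capacity, high-cost → excess capacity:
  If types separate, normal capacity earns payment 71 and excess capacity earns 26.
  Low-cost: normal capacity gives 71 − 1 = 70; excess capacity gives 26 − 29 = -3. No deviation. ✓
  High-cost: excess capacity gives 26 − 46 = -20; normal capacity gives 71 − 4 = 67. Would deviate. ✗
Neither assignment is incentive-compatible.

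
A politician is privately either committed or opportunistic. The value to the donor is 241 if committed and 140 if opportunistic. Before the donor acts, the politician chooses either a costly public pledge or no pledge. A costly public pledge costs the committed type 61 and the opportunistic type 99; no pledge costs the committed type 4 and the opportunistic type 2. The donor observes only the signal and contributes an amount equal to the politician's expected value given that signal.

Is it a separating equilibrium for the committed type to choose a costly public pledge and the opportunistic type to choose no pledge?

Under separation the donor infers type exactly: pledge → committed (pays 241), no pledge → opportunistic (pays 140).
Committed: pledge gives 241 − 61 = 180; no pledge gives 140 − 4 = 136. No deviation. ✓
Opportunistic: no pledge gives 140 − 2 = 138; pledge gives 241 − 99 = 142. Would deviate. ✗

No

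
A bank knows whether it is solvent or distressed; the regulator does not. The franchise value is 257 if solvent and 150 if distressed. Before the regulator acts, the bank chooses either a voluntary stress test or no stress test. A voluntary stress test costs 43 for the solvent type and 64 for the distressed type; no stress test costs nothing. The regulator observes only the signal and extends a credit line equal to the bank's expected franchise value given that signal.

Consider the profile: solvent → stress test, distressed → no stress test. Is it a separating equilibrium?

No

Under separation the regulator infers type exactly: stress test → solvent (pays 257), no stress test → distressed (pays 150).
Solvent: stress test gives 257 − 43 = 214; no stress test gives 150 − 0 = 150. No deviation. ✓
Distressed: no stress test gives 150 − 0 = 150; stress test gives 257 − 64 = 193. Would deviate. ✗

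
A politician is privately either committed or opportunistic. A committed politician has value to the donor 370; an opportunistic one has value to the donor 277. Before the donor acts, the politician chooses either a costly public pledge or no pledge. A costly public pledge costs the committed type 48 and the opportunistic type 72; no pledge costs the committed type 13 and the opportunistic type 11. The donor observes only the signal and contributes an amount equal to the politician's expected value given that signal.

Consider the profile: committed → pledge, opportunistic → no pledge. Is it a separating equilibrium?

No

Under separation the donor infers type exactly: pledge → committed (pays 370), no pledge → opportunistic (pays 277).
Committed: pledge gives 370 − 48 = 322; no pledge gives 277 − 13 = 264. No deviation. ✓
Opportunistic: no pledge gives 277 − 11 = 266; pledge gives 370 − 72 = 298. Would deviate. ✗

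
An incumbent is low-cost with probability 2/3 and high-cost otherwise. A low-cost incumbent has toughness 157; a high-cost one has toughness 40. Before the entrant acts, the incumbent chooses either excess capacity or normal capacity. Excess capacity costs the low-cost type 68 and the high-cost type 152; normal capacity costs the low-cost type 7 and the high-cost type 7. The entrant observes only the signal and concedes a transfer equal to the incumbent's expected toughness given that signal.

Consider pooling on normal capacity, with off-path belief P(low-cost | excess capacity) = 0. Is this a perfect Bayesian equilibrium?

Yes

At the pooled signal (normal capacity) the entrant holds the prior 2/3 and pays 2/3·157 + 1/3·40 = 118. Off-path (excess capacity) belief 0 gives 0·157 + 1·40 = 40.
Low-cost: normal capacity gives 118 − 7 = 111; excess capacity gives 40 − 68 = -28. Stays. ✓
High-cost: normal capacity gives 118 − 7 = 111; excess capacity gives 40 − 152 = -112. Stays. ✓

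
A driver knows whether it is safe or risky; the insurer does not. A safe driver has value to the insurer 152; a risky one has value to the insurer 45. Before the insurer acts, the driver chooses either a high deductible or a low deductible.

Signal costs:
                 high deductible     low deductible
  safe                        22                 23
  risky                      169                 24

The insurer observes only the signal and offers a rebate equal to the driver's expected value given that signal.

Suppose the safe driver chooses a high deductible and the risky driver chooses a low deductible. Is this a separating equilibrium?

Yes

If types separate, high deductible earns payment 152 and low deductible earns 45.
Safe: high deductible gives 152 − 22 = 130; low deductible gives 45 − 23 = 22. No deviation. ✓
Risky: low deductible gives 45 − 24 = 21; high deductible gives 152 − 169 = -17. No deviation. ✓
Neither type gains from mimicking the other.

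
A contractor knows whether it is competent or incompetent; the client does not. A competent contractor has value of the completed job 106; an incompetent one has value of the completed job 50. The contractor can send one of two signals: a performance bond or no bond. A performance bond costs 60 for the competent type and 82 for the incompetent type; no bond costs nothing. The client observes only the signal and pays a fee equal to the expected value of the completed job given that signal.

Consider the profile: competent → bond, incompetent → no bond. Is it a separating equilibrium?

No

If types separate, bond earns payment 106 and no bond earns 50.
Competent: bond gives 106 − 60 = 46; no bond gives 50 − 0 = 50. Would deviate. ✗
Incompetent: no bond gives 50 − 0 = 50; bond gives 106 − 82 = 24. No deviation. ✓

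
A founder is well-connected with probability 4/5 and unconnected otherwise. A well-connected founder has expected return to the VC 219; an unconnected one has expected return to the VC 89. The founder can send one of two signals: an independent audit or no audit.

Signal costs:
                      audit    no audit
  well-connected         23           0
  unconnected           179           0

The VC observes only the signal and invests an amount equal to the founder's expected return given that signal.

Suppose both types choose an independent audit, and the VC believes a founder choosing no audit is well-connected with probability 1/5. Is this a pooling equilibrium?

No

On the equilibrium path (audit) the VC holds the prior 4/5 and pays 4/5·219 + 1/5·89 = 193. Off-path (no audit) belief 1/5 gives 1/5·219 + 4/5·89 = 115.
Well-connected: audit gives 193 − 23 = 170; no audit gives 115 − 0 = 115. Stays. ✓
Unconnected: audit gives 193 − 179 = 14; no audit gives 115 − 0 = 115. Deviates. ✗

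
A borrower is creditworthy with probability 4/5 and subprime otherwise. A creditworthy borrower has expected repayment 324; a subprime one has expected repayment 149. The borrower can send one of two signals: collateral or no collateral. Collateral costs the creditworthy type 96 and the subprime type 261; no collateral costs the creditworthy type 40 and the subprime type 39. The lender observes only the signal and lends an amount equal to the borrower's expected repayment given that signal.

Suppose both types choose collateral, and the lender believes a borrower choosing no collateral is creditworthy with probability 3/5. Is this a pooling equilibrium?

At the pooled signal (collateral) the lender holds the prior 4/5 and pays 4/5·324 + 1/5·149 = 289. Off-path (no collateral) belief 3/5 gives 3/5·324 + 2/5·149 = 254.
Creditworthy: collateral gives 289 − 96 = 193; no collateral gives 254 − 40 = 214. Deviates. ✗
Subprime: collateral gives 289 − 261 = 28; no collateral gives 254 − 39 = 215. Deviates. ✗

No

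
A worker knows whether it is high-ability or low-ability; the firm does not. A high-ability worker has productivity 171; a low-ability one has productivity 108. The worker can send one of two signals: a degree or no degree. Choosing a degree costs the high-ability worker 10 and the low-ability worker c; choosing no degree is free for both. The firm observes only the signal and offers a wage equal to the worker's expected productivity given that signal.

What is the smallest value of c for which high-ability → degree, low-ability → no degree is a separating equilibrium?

Under separation: degree → high-ability (pays 171); no degree → low-ability (pays 108).
High-ability: 171 − 10 = 161 ≥ 108 − 0 = 108. Holds regardless of c. ✓
Low-ability: 108 − 0 ≥ 171 − c, so c ≥ 171 − 108 = 63.

63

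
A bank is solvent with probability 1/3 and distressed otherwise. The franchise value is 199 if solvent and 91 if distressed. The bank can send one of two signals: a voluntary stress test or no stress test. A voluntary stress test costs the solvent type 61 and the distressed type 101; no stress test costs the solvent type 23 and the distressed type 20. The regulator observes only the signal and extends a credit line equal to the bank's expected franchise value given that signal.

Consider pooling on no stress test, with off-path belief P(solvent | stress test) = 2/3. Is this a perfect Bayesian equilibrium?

Yes

On the equilibrium path (no stress test) the regulator holds the prior 1/3 and pays 1/3·199 + 2/3·91 = 127. Off-path (stress test) belief 2/3 gives 2/3·199 + 1/3·91 = 163.
Solvent: no stress test gives 127 − 23 = 104; stress test gives 163 − 61 = 102. Stays. ✓
Distressed: no stress test gives 127 − 20 = 107; stress test gives 163 − 101 = 62. Stays. ✓
Beliefs are Bayes-consistent on-path and both types best-respond.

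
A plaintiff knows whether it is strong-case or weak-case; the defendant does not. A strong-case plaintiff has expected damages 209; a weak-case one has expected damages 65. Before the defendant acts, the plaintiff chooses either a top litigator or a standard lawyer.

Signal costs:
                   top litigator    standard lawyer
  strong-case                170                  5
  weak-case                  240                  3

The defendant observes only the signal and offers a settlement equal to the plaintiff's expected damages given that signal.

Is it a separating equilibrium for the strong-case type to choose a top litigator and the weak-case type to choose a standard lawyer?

If types separate, top litigator earns payment 209 and standard lawyer earns 65.
Strong-case: top litigator gives 209 − 170 = 39; standard lawyer gives 65 − 5 = 60. Would deviate. ✗
Weak-case: standard lawyer gives 65 − 3 = 62; top litigator gives 209 − 240 = -31. No deviation. ✓

No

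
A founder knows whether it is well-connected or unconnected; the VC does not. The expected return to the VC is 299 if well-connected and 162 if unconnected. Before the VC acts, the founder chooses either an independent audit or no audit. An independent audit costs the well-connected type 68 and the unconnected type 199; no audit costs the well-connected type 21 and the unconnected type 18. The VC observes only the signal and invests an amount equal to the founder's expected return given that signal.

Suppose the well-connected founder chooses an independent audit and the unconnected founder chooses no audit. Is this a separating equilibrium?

Yes

If types separate, audit earns payment 299 and no audit earns 162.
Well-connected: audit gives 299 − 68 = 231; no audit gives 162 − 21 = 141. No deviation. ✓
Unconnected: no audit gives 162 − 18 = 144; audit gives 299 − 199 = 100. No deviation. ✓
Neither type gains from mimicking the other.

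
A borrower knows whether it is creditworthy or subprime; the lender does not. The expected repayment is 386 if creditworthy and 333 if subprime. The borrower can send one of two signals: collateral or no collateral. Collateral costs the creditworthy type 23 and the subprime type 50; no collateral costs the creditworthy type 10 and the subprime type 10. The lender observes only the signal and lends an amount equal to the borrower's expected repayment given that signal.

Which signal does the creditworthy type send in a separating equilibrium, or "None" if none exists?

Try creditworthy → collateral, subprime → no collateral:
  Under separation the lender infers type exactly: collateral → creditworthy (pays 386), no collateral → subprime (pays 333).
  Creditworthy: collateral gives 386 − 23 = 363; no collateral gives 333 − 10 = 323. No deviation. ✓
  Subprime: no collateral gives 333 − 10 = 323; collateral gives 386 − 50 = 336. Would deviate. ✗
Try creditworthy → no collateral, subprime → collateral:
  Under separation the lender infers type exactly: no collateral → creditworthy (pays 386), collateral → subprime (pays 333).
  Creditworthy: no collateral gives 386 − 10 = 376; collateral gives 333 − 23 = 310. No deviation. ✓
  Subprime: collateral gives 333 − 50 = 283; no collateral gives 386 − 10 = 376. Would deviate. ✗
Neither assignment is incentive-compatible.

None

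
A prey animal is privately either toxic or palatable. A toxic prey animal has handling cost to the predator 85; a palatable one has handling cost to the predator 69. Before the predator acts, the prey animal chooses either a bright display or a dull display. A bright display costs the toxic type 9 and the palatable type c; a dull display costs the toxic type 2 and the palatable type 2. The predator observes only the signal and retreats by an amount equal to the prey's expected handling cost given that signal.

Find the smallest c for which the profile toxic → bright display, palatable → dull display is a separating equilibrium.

18

Under separation: bright display → toxic (pays 85); dull display → palatable (pays 69).
Toxic: 85 − 9 = 76 ≥ 69 − 2 = 67. Holds regardless of c. ✓
Palatable: 69 − 2 ≥ 85 − c, so c ≥ 85 − 67 = 18.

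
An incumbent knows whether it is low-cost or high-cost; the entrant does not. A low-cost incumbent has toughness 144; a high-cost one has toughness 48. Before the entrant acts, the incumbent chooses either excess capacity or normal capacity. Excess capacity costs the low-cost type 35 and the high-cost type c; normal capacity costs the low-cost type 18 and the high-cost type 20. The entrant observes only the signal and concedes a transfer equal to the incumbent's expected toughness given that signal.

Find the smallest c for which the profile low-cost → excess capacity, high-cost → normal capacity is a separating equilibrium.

Under separation: excess capacity → low-cost (pays 144); normal capacity → high-cost (pays 48).
Low-cost: 144 − 35 = 109 ≥ 48 − 18 = 30. Holds regardless of c. ✓
High-cost: 48 − 20 ≥ 144 − c, so c ≥ 144 − 28 = 116.

116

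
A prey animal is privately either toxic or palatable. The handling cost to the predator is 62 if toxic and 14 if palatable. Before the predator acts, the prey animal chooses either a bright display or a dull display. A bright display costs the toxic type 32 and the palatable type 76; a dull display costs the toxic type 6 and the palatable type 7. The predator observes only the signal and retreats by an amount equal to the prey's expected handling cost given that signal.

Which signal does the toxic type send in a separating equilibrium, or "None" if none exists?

Try toxic → bright display, palatable → dull display:
  Under separation the predator infers type exactly: bright display → toxic (pays 62), dull display → palatable (pays 14).
  Toxic: bright display gives 62 − 32 = 30; dull display gives 14 − 6 = 8. No deviation. ✓
  Palatable: dull display gives 14 − 7 = 7; bright display gives 62 − 76 = -14. No deviation. ✓
Both hold — the toxic type sends bright display.

bright display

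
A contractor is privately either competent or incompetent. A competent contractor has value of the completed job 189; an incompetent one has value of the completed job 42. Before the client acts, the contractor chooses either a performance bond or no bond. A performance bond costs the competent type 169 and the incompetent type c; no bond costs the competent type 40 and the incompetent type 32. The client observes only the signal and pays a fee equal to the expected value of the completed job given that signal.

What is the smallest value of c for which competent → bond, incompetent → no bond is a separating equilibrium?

Under separation: bond → competent (pays 189); no bond → incompetent (pays 42).
Competent: 189 − 169 = 20 ≥ 42 − 40 = 2. Holds regardless of c. ✓
Incompetent: 42 − 32 ≥ 189 − c, so c ≥ 189 − 10 = 179.

179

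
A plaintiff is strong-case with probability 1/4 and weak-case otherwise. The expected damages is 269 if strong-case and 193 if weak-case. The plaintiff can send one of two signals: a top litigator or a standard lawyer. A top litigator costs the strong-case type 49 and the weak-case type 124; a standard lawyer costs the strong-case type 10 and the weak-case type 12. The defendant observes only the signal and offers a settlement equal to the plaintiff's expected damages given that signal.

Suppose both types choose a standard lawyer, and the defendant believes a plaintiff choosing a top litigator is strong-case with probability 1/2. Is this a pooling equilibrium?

Yes

On the equilibrium path (standard lawyer) the defendant holds the prior 1/4 and pays 1/4·269 + 3/4·193 = 212. Off-path (top litigator) belief 1/2 gives 1/2·269 + 1/2·193 = 231.
Strong-case: standard lawyer gives 212 − 10 = 202; top litigator gives 231 − 49 = 182. Stays. ✓
Weak-case: standard lawyer gives 212 − 12 = 200; top litigator gives 231 − 124 = 107. Stays. ✓
Beliefs are Bayes-consistent on-path and both types best-respond.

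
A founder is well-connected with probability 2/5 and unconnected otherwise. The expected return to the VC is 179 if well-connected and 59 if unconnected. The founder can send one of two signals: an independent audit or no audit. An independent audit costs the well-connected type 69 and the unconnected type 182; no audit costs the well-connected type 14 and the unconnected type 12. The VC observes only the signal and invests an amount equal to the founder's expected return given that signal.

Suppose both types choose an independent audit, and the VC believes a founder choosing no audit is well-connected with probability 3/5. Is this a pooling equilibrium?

No

On the equilibrium path (audit) the VC holds the prior 2/5 and pays 2/5·179 + 3/5·59 = 107. Off-path (no audit) belief 3/5 gives 3/5·179 + 2/5·59 = 131.
Well-connected: audit gives 107 − 69 = 38; no audit gives 131 − 14 = 117. Deviates. ✗
Unconnected: audit gives 107 − 182 = -75; no audit gives 131 − 12 = 119. Deviates. ✗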